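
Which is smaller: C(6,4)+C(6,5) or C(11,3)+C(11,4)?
C(6,4)+C(6,5)

Reasoning: First=21, Second=495.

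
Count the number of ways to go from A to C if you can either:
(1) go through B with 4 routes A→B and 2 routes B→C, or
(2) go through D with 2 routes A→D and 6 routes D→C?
20

Route via B: 4×2=8. Route via D: 2×6=12. Total: 20.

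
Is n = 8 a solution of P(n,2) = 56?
Yes

P(8,2) = 8·7 = 56, which equals 56.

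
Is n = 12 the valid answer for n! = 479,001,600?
12! = 12·11! = 12·39,916,800 = 479,001,600, which equals 479,001,600.
Final answer: Yes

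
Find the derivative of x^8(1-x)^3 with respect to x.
8x^7(1-x)^3 - 3x^8(1-x)^2

Product rule: 8x^{7}(1-x)^{3} + x^8·(-3)(1-x)^{2}.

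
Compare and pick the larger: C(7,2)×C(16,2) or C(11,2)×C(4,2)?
C(7,2)×C(16,2)
C(7,2)×C(16,2)=2,520, C(11,2)×C(4,2)=330.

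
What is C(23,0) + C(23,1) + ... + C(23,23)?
8,388,608

Sum of binomial coefficients = 2^23 = 8,388,608.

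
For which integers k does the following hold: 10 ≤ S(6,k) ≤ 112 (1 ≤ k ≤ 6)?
2, 3, 4, 5

Explanation: S(6,1)=1; S(6,2)=31; S(6,3)=90; S(6,4)=65; S(6,5)=15; S(6,6)=1. So valid k = 2, 3, 4, 5.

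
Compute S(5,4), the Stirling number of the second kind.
Using the Stirling recurrence: S(n,k) = k·S(n-1,k) + S(n-1,k-1)
S(5,4) = 4·S(4,4) + S(4,3)
         = 4·1 + 6
         = 4 + 6
         = 10
Final answer: 10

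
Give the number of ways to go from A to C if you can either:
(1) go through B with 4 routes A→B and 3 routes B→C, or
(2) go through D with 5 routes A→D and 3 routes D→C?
Route via B: 4×3=12. Route via D: 5×3=15. Total: 27.
Final answer: 27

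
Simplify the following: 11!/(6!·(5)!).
462

Solution: This is C(11,6) = 462.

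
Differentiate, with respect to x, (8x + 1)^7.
Chain rule: 7(8x+1)^{6} × 8 = 56(8x+1)^{6}.

Answer: 56(8x + 1)^6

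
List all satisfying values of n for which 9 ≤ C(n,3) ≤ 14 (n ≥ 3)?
5

Solution: C(4,3)=4; C(5,3)=10; C(6,3)=20. So valid n = 5.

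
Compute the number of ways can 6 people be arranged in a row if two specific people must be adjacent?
Treat pair as unit: (6-1)! arrangements × 2 internal orders = 240.
Final answer: 240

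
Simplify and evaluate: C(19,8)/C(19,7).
3/2

C(n,k+1)/C(n,k) = (n−k)/(k+1). Here (19−7)/(7+1) = 12/8 = 3/2.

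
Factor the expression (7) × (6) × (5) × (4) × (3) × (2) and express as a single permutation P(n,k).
P(7,6) = 7!/(1)!

Reasoning: Product of 6 consecutive descending integers starting at 7: P(7,6) = 7!/1! = 5,040.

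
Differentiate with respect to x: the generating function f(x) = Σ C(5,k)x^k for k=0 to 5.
Σ k·C(5,k)x^(k-1) for k=1 to 5

Working:
Term-by-term differentiation gives Σ k·C(5,k)x^{k-1} for k=1 to 5.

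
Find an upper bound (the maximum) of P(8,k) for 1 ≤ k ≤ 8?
40,320

Reasoning: P(8,k) increases in k, so maximum at k = 8: 8! = 40,320.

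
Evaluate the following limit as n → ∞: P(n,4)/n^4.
1

Working:
P(n,4) = n(n-1)(n-2)(n-3) ≈ n^4 for large n. Limit = 1.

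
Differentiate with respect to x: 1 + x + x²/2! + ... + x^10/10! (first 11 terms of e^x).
1 + x + x²/2! + ... + x^9/9!

Working:
Differentiating term by term gives the first 10 terms of e^x.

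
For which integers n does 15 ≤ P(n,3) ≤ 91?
4, 5

Explanation: P(3,3)=6; P(4,3)=24; P(5,3)=60; P(6,3)=120. So valid n = 4, 5.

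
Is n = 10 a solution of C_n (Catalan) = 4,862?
No

Working:
C_10 = C(20,10)/(10+1) = 184,756/11 = 16,796, which does not equal 4,862.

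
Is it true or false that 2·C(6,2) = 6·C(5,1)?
True

Explanation: Absorption identity k·C(n,k) = n·C(n-1,k-1). LHS = 2·15 = 30; RHS = 6·5 = 30.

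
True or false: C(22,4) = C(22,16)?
False

Reasoning: C(22,4) = 7,315 but C(22,16) = 74,613; symmetry gives C(22,4) = C(22,18), not C(22,16).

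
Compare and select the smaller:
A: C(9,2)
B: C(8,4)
A=C(9,2)=36, B=C(8,4)=70.

Answer: A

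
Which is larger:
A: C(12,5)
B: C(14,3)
A

Explanation: A=C(12,5)=792, B=C(14,3)=364.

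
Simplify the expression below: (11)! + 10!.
(11)! + 10! = (11)·10! + 10! = (11+1)·10! = 12·10! = 43,545,600.

Answer: 43,545,600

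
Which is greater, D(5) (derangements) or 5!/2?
5!/2

Working:
D(5) = (5-1)·[D(4) + D(3)] = 4·[9 + 2] = 44; 5!/2 = 120/2 = 60.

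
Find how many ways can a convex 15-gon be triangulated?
742,900

Reasoning: Using the Catalan number formula: C_n = C(2n, n) / (n+1)
C_13 = C(26, 13) / (13+1)
     = 10400600 / 14
     = 742,900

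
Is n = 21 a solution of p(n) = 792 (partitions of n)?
Yes

Explanation: Pentagonal recurrence p(n) = p(n−1) + p(n−2) − p(n−5) − p(n−7) + …: p(21) = p(20) + p(19) − p(16) − p(14) + p(9) + p(6) = 627 + 490 − 231 − 135 + 30 + 11 = 792, which equals 792.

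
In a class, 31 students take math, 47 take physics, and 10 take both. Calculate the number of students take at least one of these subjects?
68

Explanation: |A∪B| = |A|+|B|-|A∩B| = 31+47-10 = 68.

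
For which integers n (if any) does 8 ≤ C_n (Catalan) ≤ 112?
4, 5

Solution: C_3=5; C_4=14; C_5=42; C_6=132. So valid n = 4, 5.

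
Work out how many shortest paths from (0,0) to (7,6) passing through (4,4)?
To (4,4): C(8,4)=70. From there: C(5,3)=10. Total: 700.

Answer: 700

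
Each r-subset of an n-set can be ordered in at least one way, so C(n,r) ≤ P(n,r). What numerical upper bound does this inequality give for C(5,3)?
60

Solution: P(5,3) = 5·4·3 = 60, so C(5,3) ≤ 60. (The bound is loose by a factor of 3! = 6: C(5,3) = 60/6 = 10.)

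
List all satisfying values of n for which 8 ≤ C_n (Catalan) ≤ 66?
C_3=5; C_4=14; C_5=42; C_6=132. So valid n = 4, 5.

Answer: 4, 5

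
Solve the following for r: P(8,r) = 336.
P(8,r) = 8·7·…·(8−r+1), a product of r factors. Multiplying down from 8: 8 = 8; 8·7 = 56; 8·7·6 = 336 ✓ (3 factors). So r = 3.

Answer: 3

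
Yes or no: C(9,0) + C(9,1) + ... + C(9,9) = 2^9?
Binomial theorem with x = y = 1: Σ C(9,i) = (1+1)^9 = 2^9 = 512. The statement holds.
Final answer: Yes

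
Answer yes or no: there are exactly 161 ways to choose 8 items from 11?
No

C(11,8) = 165 ≠ 161.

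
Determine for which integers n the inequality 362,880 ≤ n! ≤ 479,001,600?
9, 10, 11, 12

Solution: n! is strictly increasing; 9! = 362,880 and 12! = 479,001,600, so valid n = 9, 10, 11, 12.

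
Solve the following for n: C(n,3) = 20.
6

C(n,3) = n(n−1)(n−2)/3! is increasing in n, and n(n−1)(n−2) = 3!·20 = 120 ≈ (n−1)^3 gives n ≈ 5.9. Check: C(4,3) = 4, C(5,3) = 10, C(6,3) = 20 ✓. So n = 6.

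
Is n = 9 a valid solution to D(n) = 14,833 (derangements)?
D(9) = (9-1)·[D(8) + D(7)] = 8·[14,833 + 1,854] = 133,496, which does not equal 14,833.
Final answer: No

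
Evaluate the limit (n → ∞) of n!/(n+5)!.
n!/(n+5)! = 1/[(n+1)(n+2)···(n+5)] → 0 as n → ∞.

Answer: 0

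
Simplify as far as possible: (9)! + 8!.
(9)! + 8! = (9)·8! + 8! = (9+1)·8! = 10·8! = 403,200.

Answer: 403,200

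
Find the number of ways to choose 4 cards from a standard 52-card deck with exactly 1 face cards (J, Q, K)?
118,560

Reasoning: 12 face cards and 40 non-face cards: C(12,1) × C(40,3) = 12 × 9,880 = 118,560.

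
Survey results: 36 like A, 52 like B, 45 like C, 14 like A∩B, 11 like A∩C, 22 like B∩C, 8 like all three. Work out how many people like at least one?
94

Working:
|A∪B∪C| = 36+52+45-14-11-22+8 = 94.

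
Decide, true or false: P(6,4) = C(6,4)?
False
P(6,4) = 360 but C(6,4) = 15; they differ by a factor of 4! = 24, so the statement does not hold.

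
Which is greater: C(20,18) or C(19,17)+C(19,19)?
C(20,18)=190; C(19,17)+C(19,19)=171+1=172.

Answer: C(20,18)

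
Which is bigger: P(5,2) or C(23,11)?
C(23,11)

Explanation: P(5,2)=20, C(23,11)=1,352,078.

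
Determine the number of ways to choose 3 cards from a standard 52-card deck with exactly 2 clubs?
13 clubs and 39 non-clubs: C(13,2) × C(39,1) = 78 × 39 = 3,042.
Final answer: 3,042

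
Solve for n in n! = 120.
5
n! is strictly increasing. 3! = 6, 4! = 24, 5! = 120 ✓. So n = 5.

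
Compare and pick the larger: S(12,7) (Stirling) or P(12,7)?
P(12,7)

S(12,7) = 7·S(11,7) + S(11,6) = 7·63,987 + 179,487 = 627,396; P(12,7) = 3,991,680.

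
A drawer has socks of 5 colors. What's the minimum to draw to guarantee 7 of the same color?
Worst case: 6 of each = 30. One more: 31.
Final answer: 31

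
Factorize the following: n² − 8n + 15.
Seek roots whose sum is 8 and product is 15: (3, 5). So n² − 8n + 15 = (n − 3)(n − 5).
Final answer: (n − 3)(n − 5)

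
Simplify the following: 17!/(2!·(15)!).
This is C(17,2) = 136.

Answer: 136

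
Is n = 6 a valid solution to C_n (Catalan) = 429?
No

Solution: C_6 = C(12,6)/(6+1) = 924/7 = 132, which does not equal 429.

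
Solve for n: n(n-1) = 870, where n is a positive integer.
n² − n − 870 = 0, so n = (1 ± √(1 + 4·870))/2 = (1 ± √3,481)/2 = (1 ± 59)/2, i.e. n = 30 or n = -29. Taking the positive root, n = 30 (check: 30×29 = 870).

Answer: 30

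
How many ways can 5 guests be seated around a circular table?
Circular arrangements: (5-1)! = 24.

Answer: 24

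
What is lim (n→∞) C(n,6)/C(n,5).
∞

Explanation: C(n,6)/C(n,5) = (n-5)/6 → ∞ as n → ∞.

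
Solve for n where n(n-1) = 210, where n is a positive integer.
n² − n − 210 = 0, so n = (1 ± √(1 + 4·210))/2 = (1 ± √841)/2 = (1 ± 29)/2, i.e. n = 15 or n = -14. Taking the positive root, n = 15 (check: 15×14 = 210).
Final answer: 15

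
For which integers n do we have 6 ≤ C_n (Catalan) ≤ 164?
4, 5, 6

Reasoning: C_3=5; C_4=14; C_5=42; C_6=132; C_7=429. So valid n = 4, 5, 6.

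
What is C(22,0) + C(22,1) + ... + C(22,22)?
4,194,304

Working:
Sum of binomial coefficients = 2^22 = 4,194,304.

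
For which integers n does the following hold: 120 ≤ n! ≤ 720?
5, 6

Explanation: n! is strictly increasing; 5! = 120 and 6! = 720, so valid n = 5, 6.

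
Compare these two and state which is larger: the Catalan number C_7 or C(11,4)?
C_7

Explanation: C_7 = C(14,7)/(7+1) = 3,432/8 = 429; C(11,4) = 330.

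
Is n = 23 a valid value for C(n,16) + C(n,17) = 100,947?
C(23,16) + C(23,17) = 245,157 + 100,947 = 346,104, which does not equal 100,947.
Final answer: No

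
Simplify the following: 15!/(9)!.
3,603,600
This equals 15×14×...×10 = 3,603,600.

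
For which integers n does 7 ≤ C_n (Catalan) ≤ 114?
4, 5
C_3=5; C_4=14; C_5=42; C_6=132. So valid n = 4, 5.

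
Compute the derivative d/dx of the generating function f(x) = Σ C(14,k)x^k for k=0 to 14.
Term-by-term differentiation gives Σ k·C(14,k)x^{k-1} for k=1 to 14.

Answer: Σ k·C(14,k)x^(k-1) for k=1 to 14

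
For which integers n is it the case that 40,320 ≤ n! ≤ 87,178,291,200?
8, 9, 10, 11, 12, 13, 14

Working:
n! is strictly increasing; 8! = 40,320 and 14! = 87,178,291,200, so valid n = 8, 9, 10, 11, 12, 13, 14.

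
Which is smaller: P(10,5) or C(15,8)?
C(15,8)

Reasoning: P(10,5)=30,240, C(15,8)=6,435.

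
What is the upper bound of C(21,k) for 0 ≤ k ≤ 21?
352,716

Solution: Maximum at k = 10 or k = 11: C(21,10) = 352,716.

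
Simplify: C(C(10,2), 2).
C(10,2) = 45, then C(45, 2) = 990.

Answer: 990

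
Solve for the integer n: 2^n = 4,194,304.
22

Reasoning: 4,194,304 = 1,024 × 1,024 × 4 = 2^10 × 2^10 × 2^2 = 2^22, so n = 22.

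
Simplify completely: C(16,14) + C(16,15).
136

Explanation: By Pascal's identity: C(17,15) = 136.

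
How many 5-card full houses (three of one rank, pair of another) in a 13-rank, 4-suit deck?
3,744

Explanation: Triple rank: 13. Triple suits: C(4,3)=4. Pair rank: 12. Pair suits: C(4,2)=6. Total: 3,744.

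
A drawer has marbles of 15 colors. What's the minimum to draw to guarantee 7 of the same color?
91

Explanation: Worst case: 6 of each = 90. One more: 91.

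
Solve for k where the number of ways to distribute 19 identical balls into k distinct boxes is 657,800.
8

Solution: Stars and bars: the count is C(19+k−1, k−1), increasing in k. k=6: C(24,5) = 42,504, k=7: C(25,6) = 177,100, k=8: C(26,7) = 657,800 ✓. So k = 8.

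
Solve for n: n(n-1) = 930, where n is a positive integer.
31

Reasoning: n² − n − 930 = 0, so n = (1 ± √(1 + 4·930))/2 = (1 ± √3,721)/2 = (1 ± 61)/2, i.e. n = 31 or n = -30. Taking the positive root, n = 31 (check: 31×30 = 930).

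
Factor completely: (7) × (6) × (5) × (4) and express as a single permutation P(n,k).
P(7,4) = 7!/(3)!

Working:
Product of 4 consecutive descending integers starting at 7: P(7,4) = 7!/3! = 840.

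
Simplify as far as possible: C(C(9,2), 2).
C(9,2) = 36, then C(36, 2) = 630.
Final answer: 630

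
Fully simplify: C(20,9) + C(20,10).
352,716

Reasoning: By Pascal's identity: C(21,10) = 352,716.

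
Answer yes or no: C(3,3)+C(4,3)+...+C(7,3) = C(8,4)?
Yes

Working:
Hockey stick identity gives Σ = C(8,4) = 70; RHS C(8,4) = 70.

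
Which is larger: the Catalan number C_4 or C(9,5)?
C(9,5)

C_4 = C(8,4)/(4+1) = 70/5 = 14; C(9,5) = 126.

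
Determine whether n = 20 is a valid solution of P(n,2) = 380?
Yes

Solution: P(20,2) = 20·19 = 380, which equals 380.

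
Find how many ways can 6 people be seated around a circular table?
Circular arrangements: (6-1)! = 120.

Answer: 120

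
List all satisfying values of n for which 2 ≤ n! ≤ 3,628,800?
2, 3, 4, 5, 6, 7, 8, 9, 10

Solution: n! is strictly increasing; 2! = 2 and 10! = 3,628,800, so valid n = 2, 3, 4, 5, 6, 7, 8, 9, 10.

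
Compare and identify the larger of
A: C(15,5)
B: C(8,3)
A
A=C(15,5)=3,003, B=C(8,3)=56.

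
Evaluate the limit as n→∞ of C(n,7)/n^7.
1/5040
C(n,7) ≈ n^7/7! for large n. Limit = 1/7! = 1/5040.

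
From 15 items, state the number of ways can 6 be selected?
5,005

Explanation: C(15,6) = 15! / (6! × (15-6)!)
         = 15! / (6! × 9!)
         = 5,005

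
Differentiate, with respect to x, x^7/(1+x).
(7x^6(1+x) - x^7)/(1+x)²

Reasoning: Quotient rule: [7x^{6}(1+x) - x^7]/(1+x)².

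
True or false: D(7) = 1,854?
True

Reasoning: Derangements of 7 elements: D(7) = (7-1)·[D(6) + D(5)] = 6·[265 + 44] = 1,854.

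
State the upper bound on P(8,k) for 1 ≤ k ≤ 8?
40,320

P(8,k) increases in k, so maximum at k = 8: 8! = 40,320.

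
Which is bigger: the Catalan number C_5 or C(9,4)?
C(9,4)

C_5 = C(10,5)/(5+1) = 252/6 = 42; C(9,4) = 126.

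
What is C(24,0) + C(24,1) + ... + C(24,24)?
16,777,216

Working:
Sum of binomial coefficients = 2^24 = 16,777,216.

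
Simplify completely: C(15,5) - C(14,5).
1,001
C(15,5) - C(14,5) = C(14,4) = 1,001.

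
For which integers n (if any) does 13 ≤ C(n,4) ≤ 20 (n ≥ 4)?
6

C(5,4)=5; C(6,4)=15; C(7,4)=35. So valid n = 6.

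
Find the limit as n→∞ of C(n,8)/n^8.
C(n,8) ≈ n^8/8! for large n. Limit = 1/8! = 1/40320.
Final answer: 1/40320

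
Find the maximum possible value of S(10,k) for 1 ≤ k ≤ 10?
42,525

Solution: Row S(10,k) for k = 1..10 (via S(n,k) = k·S(n−1,k) + S(n−1,k−1)): 1, 511, 9,330, 34,105, 42,525, 22,827, 5,880, 750, 45, 1. The row is unimodal; maximum at k = 5: 42,525.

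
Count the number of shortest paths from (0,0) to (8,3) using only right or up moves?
165

Choose 8 rights from 11 moves: C(11,8) = 165.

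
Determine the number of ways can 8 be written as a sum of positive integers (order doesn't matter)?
Pentagonal recurrence p(n) = p(n−1) + p(n−2) − p(n−5) − p(n−7) + …: p(8) = p(7) + p(6) − p(3) − p(1) = 15 + 11 − 3 − 1 = 22.

Answer: 22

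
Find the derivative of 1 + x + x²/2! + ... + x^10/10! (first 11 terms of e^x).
1 + x + x²/2! + ... + x^9/9!

Solution: Differentiating term by term gives the first 10 terms of e^x.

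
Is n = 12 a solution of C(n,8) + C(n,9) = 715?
C(12,8) + C(12,9) = 495 + 220 = 715, which equals 715.

Answer: Yes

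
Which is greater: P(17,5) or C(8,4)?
P(17,5)

Reasoning: P(17,5)=742,560, C(8,4)=70.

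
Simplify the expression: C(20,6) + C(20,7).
By Pascal's identity: C(21,7) = 116,280.

Answer: 116,280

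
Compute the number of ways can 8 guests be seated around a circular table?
5,040

Reasoning: Circular arrangements: (8-1)! = 5,040.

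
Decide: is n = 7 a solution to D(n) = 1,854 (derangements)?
D(7) = (7-1)·[D(6) + D(5)] = 6·[265 + 44] = 1,854, which equals 1,854.
Final answer: Yes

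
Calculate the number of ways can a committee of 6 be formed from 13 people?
1,716
C(13,6) = 13! / (6! × (13-6)!)
         = 13! / (6! × 7!)
         = 1,716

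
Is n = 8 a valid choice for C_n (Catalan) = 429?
No

C_8 = C(16,8)/(8+1) = 12,870/9 = 1,430, which does not equal 429.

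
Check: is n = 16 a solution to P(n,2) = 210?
P(16,2) = 16·15 = 240, which does not equal 210.

Answer: No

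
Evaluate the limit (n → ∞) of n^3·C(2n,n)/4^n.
∞

Solution: C(2n,n) ~ 4^n/√(πn), so n^3·C(2n,n)/4^n ~ n^(3 − 1/2)/√π → ∞.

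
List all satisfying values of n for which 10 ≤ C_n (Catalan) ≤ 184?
4, 5, 6

C_3=5; C_4=14; C_5=42; C_6=132; C_7=429. So valid n = 4, 5, 6.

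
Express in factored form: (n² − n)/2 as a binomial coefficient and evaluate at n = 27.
C(n,2); C(27,2) = 351

Working:
(n² − n)/2 = n(n−1)/2 = C(n,2). At n = 27: C(27,2) = 351.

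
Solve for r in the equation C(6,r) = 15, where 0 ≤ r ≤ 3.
2

Working:
C(6,r) is increasing for 0 ≤ r ≤ 3. Stepping up (C(6,r+1) = C(6,r)·(6−r)/(r+1)): C(6,1) = 6, C(6,2) = 15 ✓. So r = 2.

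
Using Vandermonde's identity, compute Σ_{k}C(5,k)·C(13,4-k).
= C(5+13,4) = C(18,4) = 3,060.

Answer: 3,060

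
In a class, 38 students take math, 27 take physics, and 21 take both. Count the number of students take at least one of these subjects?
44

Reasoning: |A∪B| = |A|+|B|-|A∩B| = 38+27-21 = 44.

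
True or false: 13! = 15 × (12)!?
False

Working:
13! = 13 × 12! = 6,227,020,800, but 15 × 12! = 7,185,024,000.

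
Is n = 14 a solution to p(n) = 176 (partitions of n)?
No

Reasoning: Pentagonal recurrence p(n) = p(n−1) + p(n−2) − p(n−5) − p(n−7) + …: p(14) = p(13) + p(12) − p(9) − p(7) + p(2) = 101 + 77 − 30 − 15 + 2 = 135, which does not equal 176.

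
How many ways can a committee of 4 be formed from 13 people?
C(13,4) = 13! / (4! × (13-4)!)
         = 13! / (4! × 9!)
         = 715
Final answer: 715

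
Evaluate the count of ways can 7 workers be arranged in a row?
5,040

Explanation: Arrangements of 7 distinct objects: 7! = 5,040.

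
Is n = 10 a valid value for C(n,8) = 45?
Yes

Reasoning: C(10,8) = 10·9·8·7·6·5·4·3/8! = 1,814,400/40,320 = 45, which equals 45.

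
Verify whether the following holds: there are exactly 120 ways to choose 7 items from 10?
C(10,7) = 120.
Final answer: True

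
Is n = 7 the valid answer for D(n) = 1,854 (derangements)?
Yes
D(7) = (7-1)·[D(6) + D(5)] = 6·[265 + 44] = 1,854, which equals 1,854.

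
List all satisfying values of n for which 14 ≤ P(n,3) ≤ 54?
P(3,3)=6; P(4,3)=24; P(5,3)=60. So valid n = 4.
Final answer: 4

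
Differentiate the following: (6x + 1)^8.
48(6x + 1)^7

Reasoning: Chain rule: 8(6x+1)^{7} × 6 = 48(6x+1)^{7}.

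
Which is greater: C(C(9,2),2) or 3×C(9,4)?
C(C(9,2),2)=630, 3×C(9,4)=378.

Answer: C(C(9,2),2)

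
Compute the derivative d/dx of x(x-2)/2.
(2x - 2)/2

d/dx[(x-0)(x-2)] = (x-2) + (x-0) = 2x - 2. Dividing by 2 gives (2x - 2)/2.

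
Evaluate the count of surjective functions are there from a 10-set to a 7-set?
29,635,200

Solution: Onto functions = 7! × S(10,7)
First compute S(10,7) via recurrence:
Using the Stirling recurrence: S(n,k) = k·S(n-1,k) + S(n-1,k-1)
S(10,7) = 7·S(9,7) + S(9,6)
         = 7·462 + 2646
         = 3234 + 2646
         = 5,880
Then: 5040 × 5880 = 29,635,200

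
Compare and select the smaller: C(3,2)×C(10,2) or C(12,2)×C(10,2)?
C(3,2)×C(10,2)=135, C(12,2)×C(10,2)=2,970.

Answer: C(3,2)×C(10,2)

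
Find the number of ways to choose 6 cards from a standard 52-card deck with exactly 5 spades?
50,193

Working:
13 spades and 39 non-spades: C(13,5) × C(39,1) = 1287 × 39 = 50,193.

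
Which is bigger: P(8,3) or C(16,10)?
C(16,10)
P(8,3)=336, C(16,10)=8,008.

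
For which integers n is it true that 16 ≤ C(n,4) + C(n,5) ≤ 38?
C(5,4)+C(5,5)=6; C(6,4)+C(6,5)=21; C(7,4)+C(7,5)=56. So valid n = 6.

Answer: 6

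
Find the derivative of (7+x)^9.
9(7+x)^8

Using the power rule: d/dx (7+x)^9 = 9(7+x)^{8}.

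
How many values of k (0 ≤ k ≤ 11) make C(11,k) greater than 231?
4

Explanation: Row 11 is unimodal and symmetric about k=11/2. C(11,3)=165 ≤ 231; C(11,4)=330 > 231; by symmetry C(11,k) > 231 for k = 4..7. That's 7 - 4 + 1 = 4 values.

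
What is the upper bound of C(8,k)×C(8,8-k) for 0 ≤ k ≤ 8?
4,900

Working:
C(8,k)·C(8,8-k) = C(8,k)², maximised at the centre k = 4: C(8,4)² = 4,900.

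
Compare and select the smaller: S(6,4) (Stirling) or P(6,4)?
S(6,4)

Explanation: S(6,4) = 4·S(5,4) + S(5,3) = 4·10 + 25 = 65; P(6,4) = 360.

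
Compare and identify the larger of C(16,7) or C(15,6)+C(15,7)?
Equal

Reasoning: By Pascal's identity: C(16,7) = C(15,6)+C(15,7) = 11,440. Equal.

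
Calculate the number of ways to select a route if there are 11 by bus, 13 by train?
24

Solution: By the addition principle: 11 + 13 = 24.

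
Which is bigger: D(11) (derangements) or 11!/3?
D(11)

Working:
D(11) = (11-1)·[D(10) + D(9)] = 10·[1,334,961 + 133,496] = 14,684,570; 11!/3 = 39,916,800/3 = 13,305,600.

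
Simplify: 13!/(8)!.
154,440

Explanation: This equals 13×12×...×9 = 154,440.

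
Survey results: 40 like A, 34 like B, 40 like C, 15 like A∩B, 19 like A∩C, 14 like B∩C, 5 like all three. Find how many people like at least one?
|A∪B∪C| = 40+34+40-15-19-14+5 = 71.

Answer: 71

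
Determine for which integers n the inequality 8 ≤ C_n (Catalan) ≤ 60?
4, 5

Working:
C_3=5; C_4=14; C_5=42; C_6=132. So valid n = 4, 5.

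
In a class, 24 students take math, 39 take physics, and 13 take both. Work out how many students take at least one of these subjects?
|A∪B| = |A|+|B|-|A∩B| = 24+39-13 = 50.

Answer: 50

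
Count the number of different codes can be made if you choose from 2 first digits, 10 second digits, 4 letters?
By the multiplication principle: 2 × 10 × 4 = 80.

Answer: 80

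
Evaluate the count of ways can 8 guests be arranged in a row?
40,320

Working:
Arrangements of 8 distinct objects: 8! = 40,320.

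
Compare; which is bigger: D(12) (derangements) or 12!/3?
D(12)
D(12) = (12-1)·[D(11) + D(10)] = 11·[14,684,570 + 1,334,961] = 176,214,841; 12!/3 = 479,001,600/3 = 159,667,200.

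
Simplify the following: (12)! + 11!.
(12)! + 11! = (12)·11! + 11! = (12+1)·11! = 13·11! = 518,918,400.

Answer: 518,918,400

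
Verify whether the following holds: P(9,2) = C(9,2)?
False

P(9,2) = 72 but C(9,2) = 36; they differ by a factor of 2! = 2, so the statement does not hold.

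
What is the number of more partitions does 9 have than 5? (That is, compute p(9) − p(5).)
23

Pentagonal recurrence p(n) = p(n−1) + p(n−2) − p(n−5) − p(n−7) + …: p(9) = p(8) + p(7) − p(4) − p(2) = 22 + 15 − 5 − 2 = 30.
p(5) = p(4) + p(3) − p(0) = 5 + 3 − 1 = 7.
Difference = 30 − 7 = 23.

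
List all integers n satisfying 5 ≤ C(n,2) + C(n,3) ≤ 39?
4, 5, 6

Explanation: C(3,2)+C(3,3)=4; C(4,2)+C(4,3)=10; C(5,2)+C(5,3)=20; C(6,2)+C(6,3)=35; C(7,2)+C(7,3)=56. So valid n = 4, 5, 6.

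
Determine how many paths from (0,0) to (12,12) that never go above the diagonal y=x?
208,012

Reasoning: Counted by the Catalan number C_12: C_12 = C(24,12)/(12+1) = 2,704,156/13 = 208,012.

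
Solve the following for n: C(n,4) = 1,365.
C(n,4) = n(n−1)(n−2)(n−3)/4! is increasing in n, and n(n−1)(n−2)(n−3) = 4!·1,365 = 32,760 ≈ (n−1.5)^4 gives n ≈ 15.0. Check: C(13,4) = 715, C(14,4) = 1,001, C(15,4) = 1,365 ✓. So n = 15.
Final answer: 15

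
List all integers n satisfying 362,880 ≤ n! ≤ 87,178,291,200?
9, 10, 11, 12, 13, 14

Explanation: n! is strictly increasing; 9! = 362,880 and 14! = 87,178,291,200, so valid n = 9, 10, 11, 12, 13, 14.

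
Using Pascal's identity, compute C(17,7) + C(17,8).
43,758
C(17,7) + C(17,8) = C(18,8) = 43,758.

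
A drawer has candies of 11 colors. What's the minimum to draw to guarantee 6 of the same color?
56

Solution: Worst case: 5 of each = 55. One more: 56.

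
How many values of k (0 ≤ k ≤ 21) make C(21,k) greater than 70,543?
Row 21 is unimodal and symmetric about k=21/2. C(21,6)=54,264 ≤ 70,543; C(21,7)=116,280 > 70,543; by symmetry C(21,k) > 70,543 for k = 7..14. That's 14 - 7 + 1 = 8 values.
Final answer: 8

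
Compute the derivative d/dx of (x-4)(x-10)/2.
d/dx[(x-4)(x-10)] = (x-10) + (x-4) = 2x - 14. Dividing by 2 gives (2x - 14)/2.

Answer: (2x - 14)/2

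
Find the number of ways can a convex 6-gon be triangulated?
Using the Catalan number formula: C_n = C(2n, n) / (n+1)
C_4 = C(8, 4) / (4+1)
     = 70 / 5
     = 14
Final answer: 14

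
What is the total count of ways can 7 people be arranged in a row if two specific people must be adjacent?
1,440

Solution: Treat pair as unit: (7-1)! arrangements × 2 internal orders = 1,440.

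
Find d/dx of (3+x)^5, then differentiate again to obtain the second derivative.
20(3+x)^3

Explanation: First derivative: 5(3+x)^{4}. Second derivative: 5·4·(3+x)^{3} = 20(3+x)^{3}.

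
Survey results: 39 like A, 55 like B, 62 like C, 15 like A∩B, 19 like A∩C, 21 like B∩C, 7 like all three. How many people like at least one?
|A∪B∪C| = 39+55+62-15-19-21+7 = 108.

Answer: 108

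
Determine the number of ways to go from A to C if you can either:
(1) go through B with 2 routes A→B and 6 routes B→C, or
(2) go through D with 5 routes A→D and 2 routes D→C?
Route via B: 2×6=12. Route via D: 5×2=10. Total: 22.

Answer: 22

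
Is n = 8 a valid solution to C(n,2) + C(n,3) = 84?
Yes

Explanation: C(8,2) + C(8,3) = 28 + 56 = 84, which equals 84.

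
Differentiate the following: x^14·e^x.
(14x^13 + x^14)e^x
Product rule: d/dx[x^14]·e^x + x^14·d/dx[e^x] = 14x^{13}e^x + x^14e^x.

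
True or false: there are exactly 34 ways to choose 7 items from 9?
False

Reasoning: C(9,7) = 36 ≠ 34.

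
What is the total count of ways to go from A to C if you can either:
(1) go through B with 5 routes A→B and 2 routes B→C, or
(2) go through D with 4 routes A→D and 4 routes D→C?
Route via B: 5×2=10. Route via D: 4×4=16. Total: 26.
Final answer: 26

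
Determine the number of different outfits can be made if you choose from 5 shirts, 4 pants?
20

Explanation: By the multiplication principle: 5 × 4 = 20.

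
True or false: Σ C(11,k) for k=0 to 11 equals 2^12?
False
Binomial theorem: Σ C(11,k) = (1+1)^11 = 2^11 = 2,048; RHS 2^12 = 4,096.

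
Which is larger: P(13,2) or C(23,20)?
C(23,20)

Working:
P(13,2)=156, C(23,20)=1,771.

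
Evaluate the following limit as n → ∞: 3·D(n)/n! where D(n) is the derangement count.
D(n)/n! → 1/e, so 3·D(n)/n! → 3/e.
Final answer: 3/e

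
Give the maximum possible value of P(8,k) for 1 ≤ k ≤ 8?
40,320

Reasoning: P(8,k) increases in k, so maximum at k = 8: 8! = 40,320.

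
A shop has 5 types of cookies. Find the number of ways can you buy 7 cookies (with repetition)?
330

Explanation: Stars and bars: C(7+5-1, 7) = C(11, 7) = 330.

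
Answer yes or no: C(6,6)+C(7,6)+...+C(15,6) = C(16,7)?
Yes

Solution: Hockey stick identity gives Σ = C(16,7) = 11,440; RHS C(16,7) = 11,440.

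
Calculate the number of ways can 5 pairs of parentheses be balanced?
42

Solution: Using the Catalan number formula: C_n = C(2n, n) / (n+1)
C_5 = C(10, 5) / (5+1)
     = 252 / 6
     = 42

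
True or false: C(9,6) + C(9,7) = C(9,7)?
False
Pascal's identity gives C(10,7) = 120, whereas C(9,7) = 36.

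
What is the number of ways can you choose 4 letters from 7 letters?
35

C(7,4) = 7! / (4! × (7-4)!)
         = 7! / (4! × 3!)
         = 35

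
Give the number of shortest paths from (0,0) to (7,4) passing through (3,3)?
To (3,3): C(6,3)=20. From there: C(5,4)=5. Total: 100.
Final answer: 100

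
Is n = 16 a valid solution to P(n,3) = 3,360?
Yes

Reasoning: P(16,3) = 16·15·14 = 3,360, which equals 3,360.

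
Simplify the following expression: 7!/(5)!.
This equals 7×6 = 42.
Final answer: 42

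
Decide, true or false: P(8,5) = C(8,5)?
False

Reasoning: P(8,5) = 6,720 but C(8,5) = 56; they differ by a factor of 5! = 120, so the statement does not hold.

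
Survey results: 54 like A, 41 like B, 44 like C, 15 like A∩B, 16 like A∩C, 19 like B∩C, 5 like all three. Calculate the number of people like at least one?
94

Reasoning: |A∪B∪C| = 54+41+44-15-16-19+5 = 94.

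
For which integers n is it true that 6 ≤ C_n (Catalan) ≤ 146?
4, 5, 6

Reasoning: C_3=5; C_4=14; C_5=42; C_6=132; C_7=429. So valid n = 4, 5, 6.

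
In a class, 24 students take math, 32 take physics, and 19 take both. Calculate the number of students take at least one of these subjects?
37

Working:
|A∪B| = |A|+|B|-|A∩B| = 24+32-19 = 37.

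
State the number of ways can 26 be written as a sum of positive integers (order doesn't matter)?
2,436

Solution: Pentagonal recurrence p(n) = p(n−1) + p(n−2) − p(n−5) − p(n−7) + …: p(26) = p(25) + p(24) − p(21) − p(19) + p(14) + p(11) − p(4) − p(0) = 1,958 + 1,575 − 792 − 490 + 135 + 56 − 5 − 1 = 2,436.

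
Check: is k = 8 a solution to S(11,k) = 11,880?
Yes
S(11,8) = 8·S(10,8) + S(10,7) = 8·750 + 5,880 = 11,880, which equals 11,880.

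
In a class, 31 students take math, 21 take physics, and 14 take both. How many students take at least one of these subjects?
38
|A∪B| = |A|+|B|-|A∩B| = 31+21-14 = 38.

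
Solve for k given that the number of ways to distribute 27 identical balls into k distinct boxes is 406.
3

Working:
Stars and bars: the count is C(27+k−1, k−1), increasing in k. k=2: C(28,1) = 28, k=3: C(29,2) = 406 ✓. So k = 3.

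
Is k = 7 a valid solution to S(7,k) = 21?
No
S(7,7) = 7·S(6,7) + S(6,6) = 7·0 + 1 = 1, which does not equal 21.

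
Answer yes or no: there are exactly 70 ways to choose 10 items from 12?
No

C(12,10) = 66 ≠ 70.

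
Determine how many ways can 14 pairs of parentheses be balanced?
2,674,440

Reasoning: Using the Catalan number formula: C_n = C(2n, n) / (n+1)
C_14 = C(28, 14) / (14+1)
     = 40116600 / 15
     = 2,674,440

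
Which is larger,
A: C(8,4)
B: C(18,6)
B

Working:
A=C(8,4)=70, B=C(18,6)=18,564.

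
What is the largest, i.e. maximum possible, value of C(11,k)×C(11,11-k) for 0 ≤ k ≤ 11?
213,444

Explanation: C(11,k)·C(11,11-k) = C(11,k)², maximised at the centre k = 5: C(11,5)² = 213,444.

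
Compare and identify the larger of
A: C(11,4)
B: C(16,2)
A=C(11,4)=330, B=C(16,2)=120.
Final answer: A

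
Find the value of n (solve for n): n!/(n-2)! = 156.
13

Explanation: n!/(n-2)! = n×(n-1), a product of 2 consecutive integers ≈ (n−0.5)^2. 156^(1/2) + 0.5 ≈ 13.0; check n = 13: 13×12 = 156 ✓. So n = 13.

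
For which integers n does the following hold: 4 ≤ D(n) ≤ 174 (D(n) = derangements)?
4, 5

Explanation: Using D(n) = (n−1)[D(n−1) + D(n−2)] with D(1)=0, D(2)=1: D(3)=2; D(4)=9; D(5)=44; D(6)=265. So valid n = 4, 5.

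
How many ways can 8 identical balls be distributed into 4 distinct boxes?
C(8+4-1, 4-1) = C(11, 3) = 165.
Final answer: 165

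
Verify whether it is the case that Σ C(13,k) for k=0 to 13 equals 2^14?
False
Binomial theorem: Σ C(13,k) = (1+1)^13 = 2^13 = 8,192; RHS 2^14 = 16,384.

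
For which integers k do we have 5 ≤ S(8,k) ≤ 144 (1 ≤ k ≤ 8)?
2, 7

S(8,1)=1; S(8,2)=127; S(8,3)=966; S(8,4)=1,701; S(8,5)=1,050; S(8,6)=266; S(8,7)=28; S(8,8)=1. So valid k = 2, 7.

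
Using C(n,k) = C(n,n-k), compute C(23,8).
C(23,8) = C(23,15) = 490,314.
Final answer: 490,314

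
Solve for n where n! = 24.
4

Reasoning: n! is strictly increasing. 2! = 2, 3! = 6, 4! = 24 ✓. So n = 4.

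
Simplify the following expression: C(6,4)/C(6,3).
3/4

C(n,k+1)/C(n,k) = (n−k)/(k+1). Here (6−3)/(3+1) = 3/4 = 3/4.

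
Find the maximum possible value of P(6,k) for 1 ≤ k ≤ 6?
720

Explanation: P(6,k) increases in k, so maximum at k = 6: 6! = 720.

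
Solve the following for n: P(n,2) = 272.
P(n,2) = n(n−1) is increasing in n; n(n−1) ≈ (n−0.5)^2 = 272 gives n ≈ 17.0. Check: P(15,2) = 210, P(16,2) = 240, P(17,2) = 272 ✓. So n = 17.
Final answer: 17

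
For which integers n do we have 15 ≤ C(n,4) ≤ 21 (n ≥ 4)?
6

Working:
C(5,4)=5; C(6,4)=15; C(7,4)=35. So valid n = 6.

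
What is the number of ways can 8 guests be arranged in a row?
Arrangements of 8 distinct objects: 8! = 40,320.
Final answer: 40,320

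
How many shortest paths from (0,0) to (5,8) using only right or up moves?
1,287

Explanation: Choose 5 rights from 13 moves: C(13,5) = 1,287.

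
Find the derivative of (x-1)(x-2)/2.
(2x - 3)/2

Solution: d/dx[(x-1)(x-2)] = (x-2) + (x-1) = 2x - 3. Dividing by 2 gives (2x - 3)/2.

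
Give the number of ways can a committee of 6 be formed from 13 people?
1,716

Solution: C(13,6) = 13! / (6! × (13-6)!)
         = 13! / (6! × 7!)
         = 1,716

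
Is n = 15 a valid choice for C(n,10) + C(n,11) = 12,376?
C(15,10) + C(15,11) = 3,003 + 1,365 = 4,368, which does not equal 12,376.

Answer: No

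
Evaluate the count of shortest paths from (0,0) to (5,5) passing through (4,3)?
105

Solution: To (4,3): C(7,4)=35. From there: C(3,1)=3. Total: 105.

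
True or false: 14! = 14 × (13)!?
By definition n! = n × (n-1)!, so 14! = 14 × 13!.

Answer: True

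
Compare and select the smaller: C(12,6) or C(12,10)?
C(12,10)

C(12,6)=924, C(12,10)=66.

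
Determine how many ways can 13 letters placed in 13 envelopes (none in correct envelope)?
2,290,792,932

Explanation: Using D(n) = (n-1)[D(n-1) + D(n-2)]:
D(13) = (13-1) × [D(12) + D(11)]
      = 12 × [176214841 + 14684570]
      = 12 × 190899411
      = 2,290,792,932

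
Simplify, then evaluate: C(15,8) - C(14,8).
3,432

Solution: C(15,8) - C(14,8) = C(14,7) = 3,432.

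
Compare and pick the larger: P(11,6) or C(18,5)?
P(11,6)
P(11,6)=332,640, C(18,5)=8,568.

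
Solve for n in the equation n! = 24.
4

Solution: n! is strictly increasing. 2! = 2, 3! = 6, 4! = 24 ✓. So n = 4.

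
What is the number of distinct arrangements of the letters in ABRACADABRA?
83,160

Word has 11 letters (A=5, B=2, R=2, C=1, D=1). Arrangements: 11!/Π(k!) = 83,160.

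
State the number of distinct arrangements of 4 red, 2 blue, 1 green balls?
Multinomial: 7!/(4! × 2! × 1!) = 105.

Answer: 105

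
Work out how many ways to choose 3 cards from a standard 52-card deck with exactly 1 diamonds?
13 diamonds and 39 non-diamonds: C(13,1) × C(39,2) = 13 × 741 = 9,633.

Answer: 9,633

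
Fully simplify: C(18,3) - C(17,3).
136
C(18,3) - C(17,3) = C(17,2) = 136.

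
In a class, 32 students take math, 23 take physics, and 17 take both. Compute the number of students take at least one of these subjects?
38

Explanation: |A∪B| = |A|+|B|-|A∩B| = 32+23-17 = 38.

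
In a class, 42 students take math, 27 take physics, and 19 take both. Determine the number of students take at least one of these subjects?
50

Solution: |A∪B| = |A|+|B|-|A∩B| = 42+27-19 = 50.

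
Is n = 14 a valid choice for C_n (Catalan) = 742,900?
No

Working:
C_14 = C(28,14)/(14+1) = 40,116,600/15 = 2,674,440, which does not equal 742,900.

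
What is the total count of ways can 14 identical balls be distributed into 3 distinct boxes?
120

Explanation: C(14+3-1, 3-1) = C(16, 2) = 120.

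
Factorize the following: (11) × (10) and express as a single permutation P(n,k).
Product of 2 consecutive descending integers starting at 11: P(11,2) = 11!/9! = 110.
Final answer: P(11,2) = 11!/(9)!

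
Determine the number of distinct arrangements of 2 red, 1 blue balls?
3
Multinomial: 3!/(2! × 1!) = 3.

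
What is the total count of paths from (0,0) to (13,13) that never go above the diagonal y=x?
742,900

Explanation: Counted by the Catalan number C_13: C_13 = C(26,13)/(13+1) = 10,400,600/14 = 742,900.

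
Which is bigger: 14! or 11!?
14!

Solution: 14!=87,178,291,200, 11!=39,916,800. 14! > 11!.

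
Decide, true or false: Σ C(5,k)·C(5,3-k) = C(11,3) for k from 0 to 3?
False

Solution: Vandermonde's identity gives C(10,3) = 120; RHS C(11,3) = 165.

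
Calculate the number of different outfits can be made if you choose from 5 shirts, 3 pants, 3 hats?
45

By the multiplication principle: 5 × 3 × 3 = 45.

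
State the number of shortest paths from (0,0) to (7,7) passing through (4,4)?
1,400

To (4,4): C(8,4)=70. From there: C(6,3)=20. Total: 1,400.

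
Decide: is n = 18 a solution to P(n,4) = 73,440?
Yes

Reasoning: P(18,4) = 18·17·16·15 = 73,440, which equals 73,440.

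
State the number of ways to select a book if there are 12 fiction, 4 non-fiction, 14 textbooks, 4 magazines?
By the addition principle: 12 + 4 + 14 + 4 = 34.

Answer: 34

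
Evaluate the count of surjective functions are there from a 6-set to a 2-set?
62

Explanation: Onto functions = 2! × S(6,2)
First compute S(6,2) via recurrence:
Using the Stirling recurrence: S(n,k) = k·S(n-1,k) + S(n-1,k-1)
S(6,2) = 2·S(5,2) + S(5,1)
         = 2·15 + 1
         = 30 + 1
         = 31
Then: 2 × 31 = 62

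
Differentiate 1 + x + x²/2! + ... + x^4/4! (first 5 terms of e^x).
1 + x + x²/2! + ... + x^3/3!

Explanation: Differentiating term by term gives the first 4 terms of e^x.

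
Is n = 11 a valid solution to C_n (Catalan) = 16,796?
C_11 = C(22,11)/(11+1) = 705,432/12 = 58,786, which does not equal 16,796.
Final answer: No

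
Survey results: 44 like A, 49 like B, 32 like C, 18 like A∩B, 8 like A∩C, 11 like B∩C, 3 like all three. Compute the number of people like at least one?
91

Explanation: |A∪B∪C| = 44+49+32-18-8-11+3 = 91.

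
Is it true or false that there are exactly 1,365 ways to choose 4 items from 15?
True

C(15,4) = 1,365.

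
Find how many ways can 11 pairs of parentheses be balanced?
58,786

Working:
Using the Catalan number formula: C_n = C(2n, n) / (n+1)
C_11 = C(22, 11) / (11+1)
     = 705432 / 12
     = 58,786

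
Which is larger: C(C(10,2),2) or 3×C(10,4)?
C(C(10,2),2)
C(C(10,2),2)=990, 3×C(10,4)=630.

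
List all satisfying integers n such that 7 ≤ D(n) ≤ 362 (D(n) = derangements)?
4, 5, 6

Working:
Using D(n) = (n−1)[D(n−1) + D(n−2)] with D(1)=0, D(2)=1: D(3)=2; D(4)=9; D(5)=44; D(6)=265; D(7)=1,854. So valid n = 4, 5, 6.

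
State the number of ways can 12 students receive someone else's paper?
176,214,841
Using D(n) = (n-1)[D(n-1) + D(n-2)]:
D(12) = (12-1) × [D(11) + D(10)]
      = 11 × [14684570 + 1334961]
      = 11 × 16019531
      = 176,214,841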